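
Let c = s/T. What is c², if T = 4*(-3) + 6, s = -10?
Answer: 25/9 ≈ 2.7778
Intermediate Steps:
T = -6 (T = -12 + 6 = -6)
c = 5/3 (c = -10/(-6) = -10*(-⅙) = 5/3 ≈ 1.6667)
c² = (5/3)² = 25/9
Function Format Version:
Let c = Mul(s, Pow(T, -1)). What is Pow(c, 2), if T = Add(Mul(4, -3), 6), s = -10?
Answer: Rational(25, 9) ≈ 2.7778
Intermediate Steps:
T = -6 (T = Add(-12, 6) = -6)
c = Rational(5, 3) (c = Mul(-10, Pow(-6, -1)) = Mul(-10, Rational(-1, 6)) = Rational(5, 3) ≈ 1.6667)
Pow(c, 2) = Pow(Rational(5, 3), 2) = Rational(25, 9)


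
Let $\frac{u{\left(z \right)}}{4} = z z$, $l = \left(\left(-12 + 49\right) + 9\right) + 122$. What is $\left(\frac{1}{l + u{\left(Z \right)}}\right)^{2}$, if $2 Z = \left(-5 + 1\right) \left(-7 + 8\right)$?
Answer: $\frac{1}{33856} \approx 2.9537 \cdot 10^{-5}$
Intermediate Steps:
$l = 168$ ($l = \left(37 + 9\right) + 122 = 46 + 122 = 168$)
$Z = -2$ ($Z = \frac{\left(-5 + 1\right) \left(-7 + 8\right)}{2} = \frac{\left(-4\right) 1}{2} = \frac{1}{2} \left(-4\right) = -2$)
$u{\left(z \right)} = 4 z^{2}$ ($u{\left(z \right)} = 4 z z = 4 z^{2}$)
$\left(\frac{1}{l + u{\left(Z \right)}}\right)^{2} = \left(\frac{1}{168 + 4 \left(-2\right)^{2}}\right)^{2} = \left(\frac{1}{168 + 4 \cdot 4}\right)^{2} = \left(\frac{1}{168 + 16}\right)^{2} = \left(\frac{1}{184}\right)^{2} = \frac{1}{33856}$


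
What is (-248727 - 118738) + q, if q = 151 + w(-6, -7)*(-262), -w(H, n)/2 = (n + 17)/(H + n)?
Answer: -4780322/13 ≈ -3.6772e+5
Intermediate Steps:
w(H, n) = -2*(17 + n)/(H + n) (w(H, n) = -2*(n + 17)/(H + n) = -2*(17 + n)/(H + n))
q = -3277/13 (q = 151 + (2*(-17 - 1*(-7))/(-6 - 7))*(-262) = 151 + (2*(-17 + 7)/(-13))*(-262) = 151 + (2*(-1/13)*(-10))*(-262) = 151 + (20/13)*(-262) = 151 - 5240/13 = -3277/13 ≈ -252.08)
(-248727 - 118738) + q = (-248727 - 118738) - 3277/13 = -367465 - 3277/13 = -4780322/13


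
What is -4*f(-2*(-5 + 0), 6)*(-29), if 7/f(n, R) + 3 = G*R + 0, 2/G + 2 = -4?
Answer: -812/5 ≈ -162.40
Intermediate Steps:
G = -⅓ (G = 2/(-2 - 4) = 2/(-6) = 2*(-⅙) = -⅓ ≈ -0.33333)
f(n, R) = 7/(-3 - R/3) (f(n, R) = 7/(-3 + (-R/3 + 0)) = 7/(-3 - R/3))
-4*f(-2*(-5 + 0), 6)*(-29) = -(-84)/(9 + 6)*(-29) = -(-84)/15*(-29) = -4*(-7/5)*(-29) = (28/5)*(-29) = -812/5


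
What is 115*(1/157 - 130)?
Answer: -2347035/157 ≈ -14949.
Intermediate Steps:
115*(1/157 - 130) = 115*(-20409/157) = -2347035/157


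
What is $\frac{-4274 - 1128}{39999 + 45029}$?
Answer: $- \frac{2701}{42514} \approx -0.063532$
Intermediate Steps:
$\frac{-4274 - 1128}{39999 + 45029} = - \frac{5402}{85028} = \left(-5402\right) \frac{1}{85028} = - \frac{2701}{42514}$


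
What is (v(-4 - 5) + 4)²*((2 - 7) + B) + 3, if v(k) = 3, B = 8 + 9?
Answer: 591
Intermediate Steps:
B = 17
(v(-4 - 5) + 4)²*((2 - 7) + B) + 3 = (3 + 4)²*((2 - 7) + 17) + 3 = 7²*(-5 + 17) + 3 = 49*12 + 3 = 588 + 3 = 591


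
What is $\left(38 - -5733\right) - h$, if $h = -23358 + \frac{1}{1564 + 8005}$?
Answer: $\frac{278735400}{9569} \approx 29129.0$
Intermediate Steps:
$h = - \frac{223512701}{9569}$ ($h = -23358 + \frac{1}{9569} = - \frac{223512701}{9569} \approx -23358.0$)
$\left(38 - -5733\right) - h = \left(38 - -5733\right) - - \frac{223512701}{9569} = \left(38 + 5733\right) + \frac{223512701}{9569} = 5771 + \frac{223512701}{9569} = \frac{278735400}{9569}$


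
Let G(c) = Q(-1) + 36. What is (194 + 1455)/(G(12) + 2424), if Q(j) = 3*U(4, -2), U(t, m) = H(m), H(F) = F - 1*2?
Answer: 97/144 ≈ 0.67361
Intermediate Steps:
H(F) = -2 + F (H(F) = F - 2 = -2 + F)
U(t, m) = -2 + m
Q(j) = -12 (Q(j) = 3*(-2 - 2) = 3*(-4) = -12)
G(c) = 24 (G(c) = -12 + 36 = 24)
(194 + 1455)/(G(12) + 2424) = (194 + 1455)/(24 + 2424) = 1649/2448 = 1649*(1/2448) = 97/144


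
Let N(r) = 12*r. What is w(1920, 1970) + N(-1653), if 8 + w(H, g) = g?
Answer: -17874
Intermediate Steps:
w(H, g) = -8 + g
w(1920, 1970) + N(-1653) = (-8 + 1970) + 12*(-1653) = 1962 - 19836 = -17874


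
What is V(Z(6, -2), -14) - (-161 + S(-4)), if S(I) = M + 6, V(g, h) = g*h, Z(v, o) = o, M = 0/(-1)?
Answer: 183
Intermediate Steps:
M = 0 (M = 0*(-1) = 0)
S(I) = 6 (S(I) = 0 + 6 = 6)
V(Z(6, -2), -14) - (-161 + S(-4)) = -2*(-14) - (-161 + 6) = 28 - 1*(-155) = 28 + 155 = 183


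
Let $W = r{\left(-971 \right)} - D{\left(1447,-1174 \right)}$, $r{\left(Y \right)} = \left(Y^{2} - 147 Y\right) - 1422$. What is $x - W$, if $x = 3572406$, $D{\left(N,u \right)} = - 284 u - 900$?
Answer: $2820766$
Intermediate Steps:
$D{\left(N,u \right)} = -900 - 284 u$
$r{\left(Y \right)} = -1422 + Y^{2} - 147 Y$
$W = 751640$ ($W = \left(-1422 + \left(-971\right)^{2} - -142737\right) - \left(-900 - -333416\right) = \left(-1422 + 942841 + 142737\right) - \left(-900 + 333416\right) = 1084156 - 332516 = 751640$)
$x - W = 3572406 - 751640 = 2820766$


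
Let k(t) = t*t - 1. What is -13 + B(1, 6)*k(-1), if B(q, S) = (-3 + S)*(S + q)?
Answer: -13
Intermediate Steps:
k(t) = -1 + t**2 (k(t) = t**2 - 1 = -1 + t**2)
-13 + B(1, 6)*k(-1) = -13 + (6**2 - 3*6 - 3*1 + 6*1)*(-1 + (-1)**2) = -13 + (36 - 18 - 3 + 6)*(-1 + 1) = -13 + 21*0 = -13 + 0 = -13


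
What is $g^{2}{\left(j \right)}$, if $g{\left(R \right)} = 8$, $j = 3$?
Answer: $64$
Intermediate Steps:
$g^{2}{\left(j \right)} = 8^{2} = 64$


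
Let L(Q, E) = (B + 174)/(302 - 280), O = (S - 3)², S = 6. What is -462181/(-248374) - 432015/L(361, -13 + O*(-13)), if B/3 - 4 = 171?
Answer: -786768464967/57871142 ≈ -13595.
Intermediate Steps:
B = 525 (B = 12 + 3*171 = 12 + 513 = 525)
O = 9 (O = (6 - 3)² = 3² = 9)
L(Q, E) = 699/22 (L(Q, E) = (525 + 174)/(302 - 280) = 699/22)
-462181/(-248374) - 432015/L(361, -13 + O*(-13)) = -462181/(-248374) - 432015/699/22 = -462181*(-1/248374) - 432015*22/699 = 462181/248374 - 3168110/233 = -786768464967/57871142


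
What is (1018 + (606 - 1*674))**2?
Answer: 902500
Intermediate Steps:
(1018 + (606 - 1*674))**2 = (1018 + (606 - 674))**2 = (1018 - 68)**2 = 950**2 = 902500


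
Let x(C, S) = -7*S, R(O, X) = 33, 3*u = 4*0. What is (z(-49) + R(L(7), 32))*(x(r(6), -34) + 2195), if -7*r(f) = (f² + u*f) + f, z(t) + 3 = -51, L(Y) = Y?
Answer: -51093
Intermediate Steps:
u = 0 (u = (4*0)/3 = (⅓)*0 = 0)
z(t) = -54 (z(t) = -3 - 51 = -54)
r(f) = -f/7 - f²/7 (r(f) = -((f² + 0*f) + f)/7 = -((f² + 0) + f)/7 = -(f² + f)/7 = -(f + f²)/7 = -f/7 - f²/7)
(z(-49) + R(L(7), 32))*(x(r(6), -34) + 2195) = (-54 + 33)*(-7*(-34) + 2195) = -21*(238 + 2195) = -21*2433 = -51093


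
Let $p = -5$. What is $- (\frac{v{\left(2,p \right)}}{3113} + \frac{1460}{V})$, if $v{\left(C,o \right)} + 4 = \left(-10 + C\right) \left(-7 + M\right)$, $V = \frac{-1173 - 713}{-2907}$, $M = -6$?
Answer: $- \frac{6606222730}{2935559} \approx -2250.4$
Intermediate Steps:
$V = \frac{1886}{2907}$ ($V = \left(-1173 - 713\right) \left(- \frac{1}{2907}\right) = \left(-1886\right) \left(- \frac{1}{2907}\right) = \frac{1886}{2907} \approx 0.64878$)
$v{\left(C,o \right)} = 126 - 13 C$ ($v{\left(C,o \right)} = -4 + \left(-10 + C\right) \left(-7 - 6\right) = -4 + \left(-10 + C\right) \left(-13\right) = -4 - \left(-130 + 13 C\right) = 126 - 13 C$)
$- (\frac{v{\left(2,p \right)}}{3113} + \frac{1460}{V}) = - (\frac{126 - 26}{3113} + \frac{1460}{\frac{1886}{2907}}) = - (\left(126 - 26\right) \frac{1}{3113} + 1460 \cdot \frac{2907}{1886}) = - (100 \cdot \frac{1}{3113} + \frac{2122110}{943}) = - (\frac{100}{3113} + \frac{2122110}{943}) = \left(-1\right) \frac{6606222730}{2935559} = - \frac{6606222730}{2935559}$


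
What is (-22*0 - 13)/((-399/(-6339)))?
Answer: -27469/133 ≈ -206.53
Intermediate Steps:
(-22*0 - 13)/((-399/(-6339))) = (0 - 13)/((-399*(-1/6339))) = -13/133/2113 = -13*2113/133 = -27469/133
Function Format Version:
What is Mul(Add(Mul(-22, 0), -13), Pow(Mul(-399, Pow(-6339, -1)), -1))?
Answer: Rational(-27469, 133) ≈ -206.53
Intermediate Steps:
Mul(Add(Mul(-22, 0), -13), Pow(Mul(-399, Pow(-6339, -1)), -1)) = Mul(Add(0, -13), Pow(Mul(-399, Rational(-1, 6339)), -1)) = Mul(-13, Pow(Rational(133, 2113), -1)) = Mul(-13, Rational(2113, 133)) = Rational(-27469, 133)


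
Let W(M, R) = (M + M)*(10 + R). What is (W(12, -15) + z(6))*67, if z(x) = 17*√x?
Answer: -8040 + 1139*√6 ≈ -5250.0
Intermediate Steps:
W(M, R) = 2*M*(10 + R) (W(M, R) = (2*M)*(10 + R) = 2*M*(10 + R))
(W(12, -15) + z(6))*67 = (2*12*(10 - 15) + 17*√6)*67 = (2*12*(-5) + 17*√6)*67 = (-120 + 17*√6)*67 = -8040 + 1139*√6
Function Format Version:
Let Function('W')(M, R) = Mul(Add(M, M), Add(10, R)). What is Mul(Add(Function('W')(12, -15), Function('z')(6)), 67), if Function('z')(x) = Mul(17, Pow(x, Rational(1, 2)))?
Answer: Add(-8040, Mul(1139, Pow(6, Rational(1, 2)))) ≈ -5250.0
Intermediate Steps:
Function('W')(M, R) = Mul(2, M, Add(10, R)) (Function('W')(M, R) = Mul(Mul(2, M), Add(10, R)) = Mul(2, M, Add(10, R)))
Mul(Add(Function('W')(12, -15), Function('z')(6)), 67) = Mul(Add(Mul(2, 12, Add(10, -15)), Mul(17, Pow(6, Rational(1, 2)))), 67) = Mul(Add(Mul(2, 12, -5), Mul(17, Pow(6, Rational(1, 2)))), 67) = Mul(Add(-120, Mul(17, Pow(6, Rational(1, 2)))), 67) = Add(-8040, Mul(1139, Pow(6, Rational(1, 2))))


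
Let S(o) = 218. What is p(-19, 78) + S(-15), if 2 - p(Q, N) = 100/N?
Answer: 8530/39 ≈ 218.72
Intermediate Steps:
p(Q, N) = 2 - 100/N
p(-19, 78) + S(-15) = (2 - 100/78) + 218 = (2 - 100*1/78) + 218 = (2 - 50/39) + 218 = 28/39 + 218 = 8530/39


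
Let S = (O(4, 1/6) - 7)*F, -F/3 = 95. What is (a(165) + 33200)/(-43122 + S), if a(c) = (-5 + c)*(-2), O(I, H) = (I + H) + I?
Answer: -65760/86909 ≈ -0.75665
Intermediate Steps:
F = -285 (F = -3*95 = -285)
O(I, H) = H + 2*I (O(I, H) = (H + I) + I = H + 2*I)
a(c) = 10 - 2*c
S = -665/2 (S = ((1/6 + 2*4) - 7)*(-285) = ((⅙ + 8) - 7)*(-285) = (49/6 - 7)*(-285) = (7/6)*(-285) = -665/2 ≈ -332.50)
(a(165) + 33200)/(-43122 + S) = ((10 - 2*165) + 33200)/(-43122 - 665/2) = ((10 - 330) + 33200)/(-86909/2) = (-320 + 33200)*(-2/86909) = 32880*(-2/86909) = -65760/86909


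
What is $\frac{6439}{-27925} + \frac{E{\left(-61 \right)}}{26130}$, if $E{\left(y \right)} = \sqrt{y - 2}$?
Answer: $- \frac{6439}{27925} + \frac{i \sqrt{7}}{8710} \approx -0.23058 + 0.00030376 i$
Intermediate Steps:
$E{\left(y \right)} = \sqrt{-2 + y}$
$\frac{6439}{-27925} + \frac{E{\left(-61 \right)}}{26130} = \frac{6439}{-27925} + \frac{\sqrt{-2 - 61}}{26130} = 6439 \left(- \frac{1}{27925}\right) + \sqrt{-63} \cdot \frac{1}{26130} = - \frac{6439}{27925} + 3 i \sqrt{7} \cdot \frac{1}{26130} = - \frac{6439}{27925} + \frac{i \sqrt{7}}{8710}$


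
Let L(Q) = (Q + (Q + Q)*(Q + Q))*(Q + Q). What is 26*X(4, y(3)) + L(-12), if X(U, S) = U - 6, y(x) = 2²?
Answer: -13588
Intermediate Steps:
y(x) = 4
X(U, S) = -6 + U
L(Q) = 2*Q*(Q + 4*Q²) (L(Q) = (Q + (2*Q)*(2*Q))*(2*Q) = (Q + 4*Q²)*(2*Q) = 2*Q*(Q + 4*Q²))
26*X(4, y(3)) + L(-12) = 26*(-6 + 4) + (-12)²*(2 + 8*(-12)) = 26*(-2) + 144*(2 - 96) = -52 + 144*(-94) = -52 - 13536 = -13588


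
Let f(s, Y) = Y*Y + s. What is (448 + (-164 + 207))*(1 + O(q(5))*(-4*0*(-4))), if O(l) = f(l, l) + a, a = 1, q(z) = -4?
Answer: 491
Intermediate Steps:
f(s, Y) = s + Y² (f(s, Y) = Y² + s = s + Y²)
O(l) = 1 + l + l² (O(l) = (l + l²) + 1 = 1 + l + l²)
(448 + (-164 + 207))*(1 + O(q(5))*(-4*0*(-4))) = (448 + (-164 + 207))*(1 + (1 - 4 + (-4)²)*(-4*0*(-4))) = (448 + 43)*(1 + (1 - 4 + 16)*(0*(-4))) = 491*(1 + 13*0) = 491*(1 + 0) = 491*1 = 491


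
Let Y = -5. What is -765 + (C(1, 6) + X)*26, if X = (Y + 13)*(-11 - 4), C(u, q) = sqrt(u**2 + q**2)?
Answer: -3885 + 26*sqrt(37) ≈ -3726.8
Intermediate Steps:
C(u, q) = sqrt(q**2 + u**2)
X = -120 (X = (-5 + 13)*(-11 - 4) = 8*(-15) = -120)
-765 + (C(1, 6) + X)*26 = -765 + (sqrt(6**2 + 1**2) - 120)*26 = -765 + (sqrt(36 + 1) - 120)*26 = -765 + (sqrt(37) - 120)*26 = -765 + (-120 + sqrt(37))*26 = -765 + (-3120 + 26*sqrt(37)) = -3885 + 26*sqrt(37)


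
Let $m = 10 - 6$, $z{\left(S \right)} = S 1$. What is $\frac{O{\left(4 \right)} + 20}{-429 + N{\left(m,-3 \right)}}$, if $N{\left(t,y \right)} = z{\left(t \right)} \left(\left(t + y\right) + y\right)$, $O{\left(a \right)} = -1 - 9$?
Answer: $- \frac{10}{437} \approx -0.022883$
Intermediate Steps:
$z{\left(S \right)} = S$
$O{\left(a \right)} = -10$ ($O{\left(a \right)} = -1 - 9 = -10$)
$m = 4$ ($m = 10 - 6 = 4$)
$N{\left(t,y \right)} = t \left(t + 2 y\right)$ ($N{\left(t,y \right)} = t \left(\left(t + y\right) + y\right) = t \left(t + 2 y\right)$)
$\frac{O{\left(4 \right)} + 20}{-429 + N{\left(m,-3 \right)}} = \frac{-10 + 20}{-429 + 4 \left(4 + 2 \left(-3\right)\right)} = \frac{10}{-429 + 4 \left(4 - 6\right)} = \frac{10}{-429 + 4 \left(-2\right)} = \frac{10}{-429 - 8} = \frac{10}{-437} = 10 \left(- \frac{1}{437}\right) = - \frac{10}{437}$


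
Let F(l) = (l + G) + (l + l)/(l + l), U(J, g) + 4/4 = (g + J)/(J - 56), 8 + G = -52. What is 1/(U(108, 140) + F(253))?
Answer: 13/2571 ≈ 0.0050564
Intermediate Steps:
G = -60 (G = -8 - 52 = -60)
U(J, g) = -1 + (J + g)/(-56 + J) (U(J, g) = -1 + (g + J)/(J - 56) = -1 + (J + g)/(-56 + J))
F(l) = -59 + l (F(l) = (l - 60) + (l + l)/(l + l) = (-60 + l) + (2*l)/((2*l)) = (-60 + l) + (2*l)*(1/(2*l)) = (-60 + l) + 1 = -59 + l)
1/(U(108, 140) + F(253)) = 1/((56 + 140)/(-56 + 108) + (-59 + 253)) = 1/(196/52 + 194) = 1/((1/52)*196 + 194) = 1/(49/13 + 194) = 1/(2571/13) = 13/2571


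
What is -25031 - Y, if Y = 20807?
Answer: -45838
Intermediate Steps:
-25031 - Y = -25031 - 1*20807 = -25031 - 20807 = -45838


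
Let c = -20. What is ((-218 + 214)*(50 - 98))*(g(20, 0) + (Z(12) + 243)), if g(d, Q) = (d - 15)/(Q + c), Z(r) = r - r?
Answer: 46608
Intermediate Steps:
Z(r) = 0
g(d, Q) = (-15 + d)/(-20 + Q) (g(d, Q) = (d - 15)/(Q - 20) = (-15 + d)/(-20 + Q))
((-218 + 214)*(50 - 98))*(g(20, 0) + (Z(12) + 243)) = ((-218 + 214)*(50 - 98))*((-15 + 20)/(-20 + 0) + (0 + 243)) = (-4*(-48))*(5/(-20) + 243) = 192*(-1/20*5 + 243) = 192*(-1/4 + 243) = 192*(971/4) = 46608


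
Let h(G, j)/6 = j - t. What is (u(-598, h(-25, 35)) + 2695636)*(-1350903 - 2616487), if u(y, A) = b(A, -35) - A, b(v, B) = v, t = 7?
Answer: -10694639310040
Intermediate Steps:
h(G, j) = -42 + 6*j (h(G, j) = 6*(j - 1*7) = 6*(j - 7) = 6*(-7 + j) = -42 + 6*j)
u(y, A) = 0 (u(y, A) = A - A = 0)
(u(-598, h(-25, 35)) + 2695636)*(-1350903 - 2616487) = (0 + 2695636)*(-1350903 - 2616487) = 2695636*(-3967390) = -10694639310040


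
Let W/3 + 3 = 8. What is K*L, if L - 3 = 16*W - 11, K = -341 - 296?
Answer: -147784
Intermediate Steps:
K = -637
W = 15 (W = -9 + 3*8 = -9 + 24 = 15)
L = 232 (L = 3 + (16*15 - 11) = 3 + (240 - 11) = 3 + 229 = 232)
K*L = -637*232 = -147784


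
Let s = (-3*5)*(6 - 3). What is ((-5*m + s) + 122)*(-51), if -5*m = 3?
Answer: -4080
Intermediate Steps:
m = -⅗ (m = -⅕*3 = -⅗ ≈ -0.60000)
s = -45 (s = -15*3 = -45)
((-5*m + s) + 122)*(-51) = ((-5*(-⅗) - 45) + 122)*(-51) = ((3 - 45) + 122)*(-51) = (-42 + 122)*(-51) = 80*(-51) = -4080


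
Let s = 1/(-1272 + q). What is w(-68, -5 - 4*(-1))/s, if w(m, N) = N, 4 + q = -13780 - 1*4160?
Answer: 19216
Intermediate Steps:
q = -17944 (q = -4 + (-13780 - 1*4160) = -4 + (-13780 - 4160) = -4 - 17940 = -17944)
s = -1/19216 (s = 1/(-1272 - 17944) = 1/(-19216) = -1/19216 ≈ -5.2040e-5)
w(-68, -5 - 4*(-1))/s = (-5 - 4*(-1))/(-1/19216) = (-5 + 4)*(-19216) = -1*(-19216) = 19216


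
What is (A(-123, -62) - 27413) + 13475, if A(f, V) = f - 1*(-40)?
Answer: -14021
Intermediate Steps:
A(f, V) = 40 + f (A(f, V) = f + 40 = 40 + f)
(A(-123, -62) - 27413) + 13475 = ((40 - 123) - 27413) + 13475 = (-83 - 27413) + 13475 = -27496 + 13475 = -14021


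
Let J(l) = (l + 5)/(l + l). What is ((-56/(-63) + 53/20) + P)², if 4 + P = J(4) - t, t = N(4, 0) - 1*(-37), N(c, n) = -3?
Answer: 144024001/129600 ≈ 1111.3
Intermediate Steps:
J(l) = (5 + l)/(2*l) (J(l) = (5 + l)/((2*l)) = (5 + l)*(1/(2*l)) = (5 + l)/(2*l))
t = 34 (t = -3 - 1*(-37) = -3 + 37 = 34)
P = -295/8 (P = -4 + ((½)*(5 + 4)/4 - 1*34) = -4 + ((½)*(¼)*9 - 34) = -4 + (9/8 - 34) = -4 - 263/8 = -295/8 ≈ -36.875)
((-56/(-63) + 53/20) + P)² = ((-56/(-63) + 53/20) - 295/8)² = ((-56*(-1/63) + 53*(1/20)) - 295/8)² = ((8/9 + 53/20) - 295/8)² = (637/180 - 295/8)² = (-12001/360)² = 144024001/129600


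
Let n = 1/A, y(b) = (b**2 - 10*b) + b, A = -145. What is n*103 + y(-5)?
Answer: 10047/145 ≈ 69.290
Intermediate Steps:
y(b) = b**2 - 9*b
n = -1/145 (n = 1/(-145) = -1/145 ≈ -0.0068966)
n*103 + y(-5) = -1/145*103 - 5*(-9 - 5) = -103/145 - 5*(-14) = -103/145 + 70 = 10047/145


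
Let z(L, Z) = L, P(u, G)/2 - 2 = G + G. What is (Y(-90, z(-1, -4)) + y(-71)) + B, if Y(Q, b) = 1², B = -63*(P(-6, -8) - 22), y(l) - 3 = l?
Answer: 3083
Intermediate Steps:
P(u, G) = 4 + 4*G (P(u, G) = 4 + 2*(G + G) = 4 + 2*(2*G) = 4 + 4*G)
y(l) = 3 + l
B = 3150 (B = -63*((4 + 4*(-8)) - 22) = -63*((4 - 32) - 22) = -63*(-28 - 22) = -63*(-50) = 3150)
Y(Q, b) = 1
(Y(-90, z(-1, -4)) + y(-71)) + B = (1 + (3 - 71)) + 3150 = (1 - 68) + 3150 = -67 + 3150 = 3083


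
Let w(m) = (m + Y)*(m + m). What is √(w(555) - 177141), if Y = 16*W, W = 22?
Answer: 3*√92181 ≈ 910.84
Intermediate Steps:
Y = 352 (Y = 16*22 = 352)
w(m) = 2*m*(352 + m) (w(m) = (m + 352)*(m + m) = (352 + m)*(2*m) = 2*m*(352 + m))
√(w(555) - 177141) = √(2*555*(352 + 555) - 177141) = √(2*555*907 - 177141) = √(1006770 - 177141) = √829629 = 3*√92181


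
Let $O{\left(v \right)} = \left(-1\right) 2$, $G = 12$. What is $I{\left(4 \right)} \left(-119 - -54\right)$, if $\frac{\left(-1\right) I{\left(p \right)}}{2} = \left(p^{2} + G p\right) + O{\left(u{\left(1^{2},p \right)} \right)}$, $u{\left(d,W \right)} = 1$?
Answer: $8060$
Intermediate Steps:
$O{\left(v \right)} = -2$
$I{\left(p \right)} = 4 - 24 p - 2 p^{2}$ ($I{\left(p \right)} = - 2 \left(\left(p^{2} + 12 p\right) - 2\right) = - 2 \left(-2 + p^{2} + 12 p\right) = 4 - 24 p - 2 p^{2}$)
$I{\left(4 \right)} \left(-119 - -54\right) = \left(4 - 96 - 2 \cdot 4^{2}\right) \left(-119 - -54\right) = \left(4 - 96 - 32\right) \left(-119 + \left(-14 + 68\right)\right) = \left(4 - 96 - 32\right) \left(-119 + 54\right) = \left(-124\right) \left(-65\right) = 8060$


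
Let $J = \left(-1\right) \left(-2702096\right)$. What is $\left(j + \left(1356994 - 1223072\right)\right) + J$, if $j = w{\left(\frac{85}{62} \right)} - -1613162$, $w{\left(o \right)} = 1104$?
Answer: $4450284$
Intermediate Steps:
$J = 2702096$
$j = 1614266$ ($j = 1104 - -1613162 = 1104 + 1613162 = 1614266$)
$\left(j + \left(1356994 - 1223072\right)\right) + J = \left(1614266 + \left(1356994 - 1223072\right)\right) + 2702096 = \left(1614266 + 133922\right) + 2702096 = 1748188 + 2702096 = 4450284$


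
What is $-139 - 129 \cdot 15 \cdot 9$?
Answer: $-17554$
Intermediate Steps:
$-139 - 129 \cdot 15 \cdot 9 = -139 - 17415 = -17554$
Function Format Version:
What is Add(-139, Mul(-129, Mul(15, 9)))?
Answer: -17554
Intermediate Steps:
Add(-139, Mul(-129, Mul(15, 9))) = Add(-139, Mul(-129, 135)) = Add(-139, -17415) = -17554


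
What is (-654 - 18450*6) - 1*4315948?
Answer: -4427302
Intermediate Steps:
(-654 - 18450*6) - 1*4315948 = (-654 - 738*150) - 4315948 = (-654 - 110700) - 4315948 = -111354 - 4315948 = -4427302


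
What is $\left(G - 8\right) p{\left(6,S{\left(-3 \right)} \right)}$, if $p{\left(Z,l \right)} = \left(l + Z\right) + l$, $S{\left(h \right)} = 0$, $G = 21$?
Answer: $78$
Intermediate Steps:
$p{\left(Z,l \right)} = Z + 2 l$ ($p{\left(Z,l \right)} = \left(Z + l\right) + l = Z + 2 l$)
$\left(G - 8\right) p{\left(6,S{\left(-3 \right)} \right)} = \left(21 - 8\right) \left(6 + 2 \cdot 0\right) = 13 \left(6 + 0\right) = 13 \cdot 6 = 78$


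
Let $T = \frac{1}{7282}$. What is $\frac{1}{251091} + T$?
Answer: $\frac{258373}{1828444662} \approx 0.00014131$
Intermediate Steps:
$T = \frac{1}{7282} \approx 0.00013732$
$\frac{1}{251091} + T = \frac{1}{251091} + \frac{1}{7282} = \frac{258373}{1828444662}$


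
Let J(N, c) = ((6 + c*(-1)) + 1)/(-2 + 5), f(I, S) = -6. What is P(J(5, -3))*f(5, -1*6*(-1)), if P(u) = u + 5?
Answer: -50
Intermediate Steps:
J(N, c) = 7/3 - c/3 (J(N, c) = ((6 - c) + 1)/3 = (7 - c)*(⅓) = 7/3 - c/3)
P(u) = 5 + u
P(J(5, -3))*f(5, -1*6*(-1)) = (5 + (7/3 - ⅓*(-3)))*(-6) = (5 + (7/3 + 1))*(-6) = (5 + 10/3)*(-6) = (25/3)*(-6) = -50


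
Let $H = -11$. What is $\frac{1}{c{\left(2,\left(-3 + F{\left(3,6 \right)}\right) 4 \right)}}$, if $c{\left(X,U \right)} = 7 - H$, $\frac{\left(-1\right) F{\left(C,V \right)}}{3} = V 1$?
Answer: $\frac{1}{18} \approx 0.055556$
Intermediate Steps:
$F{\left(C,V \right)} = - 3 V$ ($F{\left(C,V \right)} = - 3 V 1 = - 3 V$)
$c{\left(X,U \right)} = 18$ ($c{\left(X,U \right)} = 7 - -11 = 7 + 11 = 18$)
$\frac{1}{c{\left(2,\left(-3 + F{\left(3,6 \right)}\right) 4 \right)}} = \frac{1}{18}$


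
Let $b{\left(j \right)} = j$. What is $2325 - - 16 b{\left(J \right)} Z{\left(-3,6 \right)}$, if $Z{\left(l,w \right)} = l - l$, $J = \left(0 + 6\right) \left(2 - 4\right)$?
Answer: $2325$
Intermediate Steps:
$J = -12$ ($J = 6 \left(-2\right) = -12$)
$Z{\left(l,w \right)} = 0$
$2325 - - 16 b{\left(J \right)} Z{\left(-3,6 \right)} = 2325 - \left(-16\right) \left(-12\right) 0 = 2325 - 192 \cdot 0 = 2325 - 0 = 2325 + 0 = 2325$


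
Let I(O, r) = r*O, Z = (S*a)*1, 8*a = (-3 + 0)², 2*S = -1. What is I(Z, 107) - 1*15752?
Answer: -252995/16 ≈ -15812.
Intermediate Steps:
S = -½ (S = (½)*(-1) = -½ ≈ -0.50000)
a = 9/8 (a = (-3 + 0)²/8 = (⅛)*(-3)² = (⅛)*9 = 9/8 ≈ 1.1250)
Z = -9/16 (Z = -½*9/8*1 = -9/16*1 = -9/16 ≈ -0.56250)
I(O, r) = O*r
I(Z, 107) - 1*15752 = -9/16*107 - 1*15752 = -963/16 - 15752 = -252995/16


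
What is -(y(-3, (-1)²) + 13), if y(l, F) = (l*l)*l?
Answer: 14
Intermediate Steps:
y(l, F) = l³ (y(l, F) = l²*l = l³)
-(y(-3, (-1)²) + 13) = -((-3)³ + 13) = -(-27 + 13) = -1*(-14) = 14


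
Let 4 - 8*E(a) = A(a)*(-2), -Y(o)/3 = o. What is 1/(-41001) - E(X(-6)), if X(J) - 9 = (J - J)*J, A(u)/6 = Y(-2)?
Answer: -779021/82002 ≈ -9.5000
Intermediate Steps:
Y(o) = -3*o
A(u) = 36 (A(u) = 6*(-3*(-2)) = 6*6 = 36)
X(J) = 9 (X(J) = 9 + (J - J)*J = 9 + 0*J = 9 + 0 = 9)
E(a) = 19/2 (E(a) = ½ - 9*(-2)/2 = ½ - ⅛*(-72) = ½ + 9 = 19/2)
1/(-41001) - E(X(-6)) = 1/(-41001) - 1*19/2 = -1/41001 - 19/2 = -779021/82002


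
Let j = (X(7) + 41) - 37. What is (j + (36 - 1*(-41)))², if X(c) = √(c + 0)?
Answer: (81 + √7)² ≈ 6996.6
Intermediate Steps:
X(c) = √c
j = 4 + √7 (j = (√7 + 41) - 37 = (41 + √7) - 37 = 4 + √7 ≈ 6.6458)
(j + (36 - 1*(-41)))² = ((4 + √7) + (36 - 1*(-41)))² = ((4 + √7) + (36 + 41))² = ((4 + √7) + 77)² = (81 + √7)²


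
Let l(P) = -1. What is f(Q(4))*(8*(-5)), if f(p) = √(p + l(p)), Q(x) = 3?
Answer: -40*√2 ≈ -56.569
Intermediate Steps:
f(p) = √(-1 + p) (f(p) = √(p - 1) = √(-1 + p))
f(Q(4))*(8*(-5)) = √(-1 + 3)*(8*(-5)) = √2*(-40) = -40*√2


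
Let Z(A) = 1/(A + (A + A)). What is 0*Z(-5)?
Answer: 0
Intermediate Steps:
Z(A) = 1/(3*A) (Z(A) = 1/(A + 2*A) = 1/(3*A))
0*Z(-5) = 0*((⅓)/(-5)) = 0*((⅓)*(-⅕)) = 0*(-1/15) = 0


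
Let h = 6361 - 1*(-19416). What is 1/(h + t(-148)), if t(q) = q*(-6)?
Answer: 1/26665 ≈ 3.7502e-5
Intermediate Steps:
t(q) = -6*q
h = 25777 (h = 6361 + 19416 = 25777)
1/(h + t(-148)) = 1/(25777 - 6*(-148)) = 1/(25777 + 888) = 1/26665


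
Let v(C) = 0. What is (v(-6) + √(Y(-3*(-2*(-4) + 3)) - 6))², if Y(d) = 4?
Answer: -2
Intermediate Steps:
(v(-6) + √(Y(-3*(-2*(-4) + 3)) - 6))² = (0 + √(4 - 6))² = (0 + √(-2))² = (0 + I*√2)² = (I*√2)² = -2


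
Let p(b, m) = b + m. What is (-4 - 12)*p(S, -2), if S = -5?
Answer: 112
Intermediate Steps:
(-4 - 12)*p(S, -2) = (-4 - 12)*(-5 - 2) = -16*(-7) = 112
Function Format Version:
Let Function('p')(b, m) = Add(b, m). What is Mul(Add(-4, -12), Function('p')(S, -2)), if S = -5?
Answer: 112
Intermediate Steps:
Mul(Add(-4, -12), Function('p')(S, -2)) = Mul(Add(-4, -12), Add(-5, -2)) = Mul(-16, -7) = 112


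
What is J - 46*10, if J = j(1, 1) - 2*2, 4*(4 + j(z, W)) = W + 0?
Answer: -1871/4 ≈ -467.75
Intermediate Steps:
j(z, W) = -4 + W/4 (j(z, W) = -4 + (W + 0)/4 = -4 + W/4)
J = -31/4 (J = (-4 + (¼)*1) - 2*2 = (-4 + ¼) - 4 = -15/4 - 4 = -31/4 ≈ -7.7500)
J - 46*10 = -31/4 - 46*10 = -31/4 - 460 = -1871/4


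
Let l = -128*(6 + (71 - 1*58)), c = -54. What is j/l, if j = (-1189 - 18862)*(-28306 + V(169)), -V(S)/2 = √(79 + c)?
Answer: -141941029/608 ≈ -2.3346e+5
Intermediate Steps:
l = -2432 (l = -128*(6 + (71 - 58)) = -128*(6 + 13) = -128*19 = -2432)
V(S) = -10 (V(S) = -2*√(79 - 54) = -2*√25 = -2*5 = -10)
j = 567764116 (j = (-1189 - 18862)*(-28306 - 10) = -20051*(-28316) = 567764116)
j/l = 567764116/(-2432) = 567764116*(-1/2432) = -141941029/608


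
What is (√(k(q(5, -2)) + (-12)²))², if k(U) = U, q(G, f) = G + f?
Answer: 147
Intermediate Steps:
(√(k(q(5, -2)) + (-12)²))² = (√((5 - 2) + (-12)²))² = (√(3 + 144))² = (√147)² = (7*√3)² = 147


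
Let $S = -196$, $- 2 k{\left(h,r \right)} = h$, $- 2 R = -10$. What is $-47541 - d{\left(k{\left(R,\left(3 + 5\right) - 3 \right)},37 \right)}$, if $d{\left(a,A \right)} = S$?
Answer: $-47345$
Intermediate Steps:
$R = 5$ ($R = \left(- \frac{1}{2}\right) \left(-10\right) = 5$)
$k{\left(h,r \right)} = - \frac{h}{2}$
$d{\left(a,A \right)} = -196$
$-47541 - d{\left(k{\left(R,\left(3 + 5\right) - 3 \right)},37 \right)} = -47541 - -196 = -47541 + 196 = -47345$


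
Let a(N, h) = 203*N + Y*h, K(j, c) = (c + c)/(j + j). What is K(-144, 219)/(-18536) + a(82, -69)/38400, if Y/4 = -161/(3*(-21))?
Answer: 55412737/133459200 ≈ 0.41520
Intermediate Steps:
Y = 92/9 (Y = 4*(-161/(3*(-21))) = 4*(-161/(-63)) = 4*(-161*(-1/63)) = 4*(23/9) = 92/9 ≈ 10.222)
K(j, c) = c/j (K(j, c) = (2*c)/((2*j)) = (2*c)*(1/(2*j)) = c/j)
a(N, h) = 203*N + 92*h/9
K(-144, 219)/(-18536) + a(82, -69)/38400 = (219/(-144))/(-18536) + (203*82 + (92/9)*(-69))/38400 = (219*(-1/144))*(-1/18536) + (16646 - 2116/3)*(1/38400) = -73/48*(-1/18536) + (47822/3)*(1/38400) = 73/889728 + 23911/57600 = 55412737/133459200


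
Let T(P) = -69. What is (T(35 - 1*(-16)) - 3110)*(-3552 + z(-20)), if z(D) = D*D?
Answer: 10020208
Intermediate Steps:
z(D) = D**2
(T(35 - 1*(-16)) - 3110)*(-3552 + z(-20)) = (-69 - 3110)*(-3552 + (-20)**2) = -3179*(-3552 + 400) = -3179*(-3152) = 10020208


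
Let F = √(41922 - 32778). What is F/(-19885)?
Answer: -6*√254/19885 ≈ -0.0048089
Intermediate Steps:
F = 6*√254 (F = √9144 = 6*√254 ≈ 95.624)
F/(-19885) = (6*√254)/(-19885) = (6*√254)*(-1/19885) = -6*√254/19885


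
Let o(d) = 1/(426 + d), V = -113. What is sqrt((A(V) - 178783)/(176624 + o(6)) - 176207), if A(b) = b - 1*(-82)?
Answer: I*sqrt(1025870613516809280239)/76301569 ≈ 419.77*I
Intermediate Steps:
A(b) = 82 + b (A(b) = b + 82 = 82 + b)
sqrt((A(V) - 178783)/(176624 + o(6)) - 176207) = sqrt(((82 - 113) - 178783)/(176624 + 1/(426 + 6)) - 176207) = sqrt((-31 - 178783)/(176624 + 1/432) - 176207) = sqrt(-178814/(176624 + 1/432) - 176207) = sqrt(-178814/76301569/432 - 176207) = sqrt(-178814*432/76301569 - 176207) = sqrt(-77247648/76301569 - 176207) = sqrt(-13444947816431/76301569) = I*sqrt(1025870613516809280239)/76301569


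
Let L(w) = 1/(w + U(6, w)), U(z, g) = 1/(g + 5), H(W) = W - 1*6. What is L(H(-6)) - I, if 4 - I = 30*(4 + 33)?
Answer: 94003/85 ≈ 1105.9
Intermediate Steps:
H(W) = -6 + W (H(W) = W - 6 = -6 + W)
I = -1106 (I = 4 - 30*(4 + 33) = 4 - 30*37 = 4 - 1*1110 = 4 - 1110 = -1106)
U(z, g) = 1/(5 + g)
L(w) = 1/(w + 1/(5 + w))
L(H(-6)) - I = (5 + (-6 - 6))/(1 + (-6 - 6)*(5 + (-6 - 6))) - 1*(-1106) = (5 - 12)/(1 - 12*(5 - 12)) + 1106 = -7/(1 - 12*(-7)) + 1106 = -7/(1 + 84) + 1106 = -7/85 + 1106 = 94003/85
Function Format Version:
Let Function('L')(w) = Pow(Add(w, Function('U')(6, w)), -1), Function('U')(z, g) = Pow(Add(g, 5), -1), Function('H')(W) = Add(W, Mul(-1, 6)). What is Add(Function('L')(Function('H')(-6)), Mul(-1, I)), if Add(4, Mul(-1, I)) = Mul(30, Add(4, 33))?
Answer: Rational(94003, 85) ≈ 1105.9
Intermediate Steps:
Function('H')(W) = Add(-6, W) (Function('H')(W) = Add(W, -6) = Add(-6, W))
I = -1106 (I = Add(4, Mul(-1, Mul(30, Add(4, 33)))) = Add(4, Mul(-1, Mul(30, 37))) = Add(4, Mul(-1, 1110)) = Add(4, -1110) = -1106)
Function('U')(z, g) = Pow(Add(5, g), -1)
Function('L')(w) = Pow(Add(w, Pow(Add(5, w), -1)), -1)
Add(Function('L')(Function('H')(-6)), Mul(-1, I)) = Add(Mul(Pow(Add(1, Mul(Add(-6, -6), Add(5, Add(-6, -6)))), -1), Add(5, Add(-6, -6))), Mul(-1, -1106)) = Add(Mul(Pow(Add(1, Mul(-12, Add(5, -12))), -1), Add(5, -12)), 1106) = Add(Mul(Pow(Add(1, Mul(-12, -7)), -1), -7), 1106) = Add(Mul(Pow(Add(1, 84), -1), -7), 1106) = Add(Mul(Pow(85, -1), -7), 1106) = Add(Mul(Rational(1, 85), -7), 1106) = Add(Rational(-7, 85), 1106) = Rational(94003, 85)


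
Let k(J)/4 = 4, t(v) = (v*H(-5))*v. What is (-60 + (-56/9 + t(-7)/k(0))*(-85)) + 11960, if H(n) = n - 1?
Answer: 1007335/72 ≈ 13991.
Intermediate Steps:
H(n) = -1 + n
t(v) = -6*v² (t(v) = (v*(-1 - 5))*v = (v*(-6))*v = (-6*v)*v = -6*v²)
k(J) = 16 (k(J) = 4*4 = 16)
(-60 + (-56/9 + t(-7)/k(0))*(-85)) + 11960 = (-60 + (-56/9 - 6*(-7)²/16)*(-85)) + 11960 = (-60 + (-56*⅑ - 6*49*(1/16))*(-85)) + 11960 = (-60 + (-56/9 - 294*1/16)*(-85)) + 11960 = (-60 + (-56/9 - 147/8)*(-85)) + 11960 = (-60 - 1771/72*(-85)) + 11960 = (-60 + 150535/72) + 11960 = 146215/72 + 11960 = 1007335/72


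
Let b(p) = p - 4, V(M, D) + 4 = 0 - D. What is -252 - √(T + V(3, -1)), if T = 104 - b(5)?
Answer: -262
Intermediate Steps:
V(M, D) = -4 - D (V(M, D) = -4 + (0 - D) = -4 - D)
b(p) = -4 + p
T = 103 (T = 104 - (-4 + 5) = 104 - 1*1 = 104 - 1 = 103)
-252 - √(T + V(3, -1)) = -252 - √(103 + (-4 - 1*(-1))) = -252 - √(103 + (-4 + 1)) = -252 - √(103 - 3) = -252 - √100 = -252 - 1*10 = -252 - 10 = -262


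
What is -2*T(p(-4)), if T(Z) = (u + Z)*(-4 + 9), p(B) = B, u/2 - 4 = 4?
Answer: -120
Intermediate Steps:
u = 16 (u = 8 + 2*4 = 8 + 8 = 16)
T(Z) = 80 + 5*Z (T(Z) = (16 + Z)*(-4 + 9) = (16 + Z)*5 = 80 + 5*Z)
-2*T(p(-4)) = -2*(80 + 5*(-4)) = -2*(80 - 20) = -2*60 = -120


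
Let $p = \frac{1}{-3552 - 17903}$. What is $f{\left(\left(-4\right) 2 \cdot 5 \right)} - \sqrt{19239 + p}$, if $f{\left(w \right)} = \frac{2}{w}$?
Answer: $- \frac{1}{20} - \frac{2 \sqrt{2214009805630}}{21455} \approx -138.75$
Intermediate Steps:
$p = - \frac{1}{21455}$ ($p = \frac{1}{-21455} = - \frac{1}{21455} \approx -4.6609 \cdot 10^{-5}$)
$f{\left(\left(-4\right) 2 \cdot 5 \right)} - \sqrt{19239 + p} = \frac{2}{\left(-4\right) 2 \cdot 5} - \sqrt{19239 - \frac{1}{21455}} = \frac{2}{\left(-8\right) 5} - \sqrt{\frac{412772744}{21455}} = \frac{2}{-40} - \frac{2 \sqrt{2214009805630}}{21455} = 2 \left(- \frac{1}{40}\right) - \frac{2 \sqrt{2214009805630}}{21455} = - \frac{1}{20} - \frac{2 \sqrt{2214009805630}}{21455}$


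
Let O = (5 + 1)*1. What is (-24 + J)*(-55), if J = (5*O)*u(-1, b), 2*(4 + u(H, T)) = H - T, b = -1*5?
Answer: 4620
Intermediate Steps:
b = -5
u(H, T) = -4 + H/2 - T/2 (u(H, T) = -4 + (H - T)/2 = -4 + (H/2 - T/2) = -4 + H/2 - T/2)
O = 6 (O = 6*1 = 6)
J = -60 (J = (5*6)*(-4 + (1/2)*(-1) - 1/2*(-5)) = 30*(-4 - 1/2 + 5/2) = 30*(-2) = -60)
(-24 + J)*(-55) = (-24 - 60)*(-55) = -84*(-55) = 4620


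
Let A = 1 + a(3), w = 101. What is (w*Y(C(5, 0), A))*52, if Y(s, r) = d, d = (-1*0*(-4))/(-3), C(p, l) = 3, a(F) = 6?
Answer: 0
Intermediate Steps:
A = 7 (A = 1 + 6 = 7)
d = 0 (d = (0*(-4))*(-⅓) = 0*(-⅓) = 0)
Y(s, r) = 0
(w*Y(C(5, 0), A))*52 = (101*0)*52 = 0*52 = 0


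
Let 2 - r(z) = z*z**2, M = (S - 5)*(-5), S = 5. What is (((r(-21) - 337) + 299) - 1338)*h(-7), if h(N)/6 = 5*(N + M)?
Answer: -1656270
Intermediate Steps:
M = 0 (M = (5 - 5)*(-5) = 0*(-5) = 0)
r(z) = 2 - z**3 (r(z) = 2 - z*z**2 = 2 - z**3)
h(N) = 30*N (h(N) = 6*(5*(N + 0)) = 6*(5*N) = 30*N)
(((r(-21) - 337) + 299) - 1338)*h(-7) = ((((2 - 1*(-21)**3) - 337) + 299) - 1338)*(30*(-7)) = ((((2 - 1*(-9261)) - 337) + 299) - 1338)*(-210) = ((((2 + 9261) - 337) + 299) - 1338)*(-210) = (((9263 - 337) + 299) - 1338)*(-210) = ((8926 + 299) - 1338)*(-210) = (9225 - 1338)*(-210) = 7887*(-210) = -1656270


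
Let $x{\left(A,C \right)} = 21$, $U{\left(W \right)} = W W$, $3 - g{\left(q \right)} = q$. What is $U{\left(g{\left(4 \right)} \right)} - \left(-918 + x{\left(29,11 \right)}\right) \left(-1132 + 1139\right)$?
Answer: $6280$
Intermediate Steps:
$g{\left(q \right)} = 3 - q$
$U{\left(W \right)} = W^{2}$
$U{\left(g{\left(4 \right)} \right)} - \left(-918 + x{\left(29,11 \right)}\right) \left(-1132 + 1139\right) = \left(3 - 4\right)^{2} - \left(-918 + 21\right) \left(-1132 + 1139\right) = \left(3 - 4\right)^{2} - \left(-897\right) 7 = \left(-1\right)^{2} - -6279 = 1 + 6279 = 6280$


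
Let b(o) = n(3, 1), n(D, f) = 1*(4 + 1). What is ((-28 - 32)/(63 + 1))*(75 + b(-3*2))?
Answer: -75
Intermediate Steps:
n(D, f) = 5 (n(D, f) = 1*5 = 5)
b(o) = 5
((-28 - 32)/(63 + 1))*(75 + b(-3*2)) = ((-28 - 32)/(63 + 1))*(75 + 5) = -60/64*80 = -60*1/64*80 = -15/16*80 = -75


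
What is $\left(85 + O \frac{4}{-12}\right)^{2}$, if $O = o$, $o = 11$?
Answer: $\frac{59536}{9} \approx 6615.1$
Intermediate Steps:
$O = 11$
$\left(85 + O \frac{4}{-12}\right)^{2} = \left(85 + 11 \frac{4}{-12}\right)^{2} = \left(85 + 11 \cdot 4 \left(- \frac{1}{12}\right)\right)^{2} = \left(85 + 11 \left(- \frac{1}{3}\right)\right)^{2} = \left(85 - \frac{11}{3}\right)^{2} = \left(\frac{244}{3}\right)^{2} = \frac{59536}{9}$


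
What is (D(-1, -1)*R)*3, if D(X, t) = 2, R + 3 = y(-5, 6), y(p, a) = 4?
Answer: 6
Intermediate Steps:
R = 1 (R = -3 + 4 = 1)
(D(-1, -1)*R)*3 = (2*1)*3 = 2*3 = 6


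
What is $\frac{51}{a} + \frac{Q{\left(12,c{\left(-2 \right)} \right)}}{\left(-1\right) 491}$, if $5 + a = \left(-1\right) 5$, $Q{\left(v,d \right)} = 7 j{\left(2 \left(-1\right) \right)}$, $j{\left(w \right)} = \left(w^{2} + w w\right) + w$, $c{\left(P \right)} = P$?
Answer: $- \frac{25461}{4910} \approx -5.1855$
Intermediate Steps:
$j{\left(w \right)} = w + 2 w^{2}$ ($j{\left(w \right)} = \left(w^{2} + w^{2}\right) + w = 2 w^{2} + w = w + 2 w^{2}$)
$Q{\left(v,d \right)} = 42$ ($Q{\left(v,d \right)} = 7 \cdot 2 \left(-1\right) \left(1 + 2 \cdot 2 \left(-1\right)\right) = 7 \left(- 2 \left(1 + 2 \left(-2\right)\right)\right) = 7 \left(- 2 \left(1 - 4\right)\right) = 7 \left(\left(-2\right) \left(-3\right)\right) = 7 \cdot 6 = 42$)
$a = -10$ ($a = -5 - 5 = -10$)
$\frac{51}{a} + \frac{Q{\left(12,c{\left(-2 \right)} \right)}}{\left(-1\right) 491} = \frac{51}{-10} + \frac{42}{\left(-1\right) 491} = 51 \left(- \frac{1}{10}\right) + \frac{42}{-491} = - \frac{51}{10} + 42 \left(- \frac{1}{491}\right) = - \frac{51}{10} - \frac{42}{491} = - \frac{25461}{4910}$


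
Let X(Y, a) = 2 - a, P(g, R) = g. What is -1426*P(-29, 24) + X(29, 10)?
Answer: 41346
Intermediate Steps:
-1426*P(-29, 24) + X(29, 10) = -1426*(-29) + (2 - 1*10) = 41354 + (2 - 10) = 41354 - 8 = 41346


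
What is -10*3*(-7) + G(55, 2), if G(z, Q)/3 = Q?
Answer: 216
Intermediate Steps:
G(z, Q) = 3*Q
-10*3*(-7) + G(55, 2) = -10*3*(-7) + 3*2 = -30*(-7) + 6 = 210 + 6 = 216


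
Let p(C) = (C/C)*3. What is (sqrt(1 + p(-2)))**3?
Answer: 8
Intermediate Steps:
p(C) = 3 (p(C) = 1*3 = 3)
(sqrt(1 + p(-2)))**3 = (sqrt(1 + 3))**3 = (sqrt(4))**3 = 2**3 = 8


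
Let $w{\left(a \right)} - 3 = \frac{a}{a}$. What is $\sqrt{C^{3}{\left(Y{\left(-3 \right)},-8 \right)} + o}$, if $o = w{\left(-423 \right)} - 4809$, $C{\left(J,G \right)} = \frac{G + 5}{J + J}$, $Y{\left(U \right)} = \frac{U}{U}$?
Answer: $\frac{i \sqrt{76934}}{4} \approx 69.342 i$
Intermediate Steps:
$w{\left(a \right)} = 4$ ($w{\left(a \right)} = 3 + \frac{a}{a} = 3 + 1 = 4$)
$Y{\left(U \right)} = 1$
$C{\left(J,G \right)} = \frac{5 + G}{2 J}$
$o = -4805$ ($o = 4 - 4809 = -4805$)
$\sqrt{C^{3}{\left(Y{\left(-3 \right)},-8 \right)} + o} = \sqrt{\left(\frac{5 - 8}{2 \cdot 1}\right)^{3} - 4805} = \sqrt{\left(\frac{1}{2} \cdot 1 \left(-3\right)\right)^{3} - 4805} = \sqrt{\left(- \frac{3}{2}\right)^{3} - 4805} = \sqrt{- \frac{27}{8} - 4805} = \sqrt{- \frac{38467}{8}} = \frac{i \sqrt{76934}}{4}$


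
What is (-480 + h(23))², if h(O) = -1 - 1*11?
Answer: 242064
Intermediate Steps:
h(O) = -12 (h(O) = -1 - 11 = -12)
(-480 + h(23))² = (-480 - 12)² = (-492)² = 242064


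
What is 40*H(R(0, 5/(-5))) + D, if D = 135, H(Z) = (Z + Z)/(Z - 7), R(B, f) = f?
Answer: 145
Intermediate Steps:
H(Z) = 2*Z/(-7 + Z) (H(Z) = (2*Z)/(-7 + Z) = 2*Z/(-7 + Z))
40*H(R(0, 5/(-5))) + D = 40*(2*(5/(-5))/(-7 + 5/(-5))) + 135 = 40*(2*(5*(-⅕))/(-7 + 5*(-⅕))) + 135 = 40*(2*(-1)/(-7 - 1)) + 135 = 40*(2*(-1)/(-8)) + 135 = 40*(2*(-1)*(-⅛)) + 135 = 40*(¼) + 135 = 10 + 135 = 145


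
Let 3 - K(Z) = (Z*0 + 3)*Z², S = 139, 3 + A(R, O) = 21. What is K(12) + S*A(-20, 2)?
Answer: 2073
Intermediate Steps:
A(R, O) = 18 (A(R, O) = -3 + 21 = 18)
K(Z) = 3 - 3*Z² (K(Z) = 3 - (Z*0 + 3)*Z² = 3 - (0 + 3)*Z² = 3 - 3*Z²)
K(12) + S*A(-20, 2) = (3 - 3*12²) + 139*18 = (3 - 3*144) + 2502 = (3 - 432) + 2502 = -429 + 2502 = 2073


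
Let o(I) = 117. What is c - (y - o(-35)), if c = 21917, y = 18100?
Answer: 3934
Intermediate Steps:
c - (y - o(-35)) = 21917 - (18100 - 1*117) = 21917 - (18100 - 117) = 21917 - 1*17983 = 21917 - 17983 = 3934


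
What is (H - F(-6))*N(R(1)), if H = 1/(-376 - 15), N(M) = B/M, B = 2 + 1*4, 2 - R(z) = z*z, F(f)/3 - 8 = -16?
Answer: 56298/391 ≈ 143.98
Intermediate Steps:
F(f) = -24 (F(f) = 24 + 3*(-16) = 24 - 48 = -24)
R(z) = 2 - z**2 (R(z) = 2 - z*z = 2 - z**2)
B = 6 (B = 2 + 4 = 6)
N(M) = 6/M
H = -1/391 (H = 1/(-391) = -1/391 ≈ -0.0025575)
(H - F(-6))*N(R(1)) = (-1/391 - 1*(-24))*(6/(2 - 1*1**2)) = (-1/391 + 24)*(6/(2 - 1*1)) = 9383*(6/(2 - 1))/391 = 9383*(6/1)/391 = 9383*(6*1)/391 = (9383/391)*6 = 56298/391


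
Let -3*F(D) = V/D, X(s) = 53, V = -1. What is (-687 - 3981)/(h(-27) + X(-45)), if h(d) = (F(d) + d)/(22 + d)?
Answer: -1890540/23653 ≈ -79.928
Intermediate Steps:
F(D) = 1/(3*D) (F(D) = -(-1)/(3*D) = 1/(3*D))
h(d) = (d + 1/(3*d))/(22 + d) (h(d) = (1/(3*d) + d)/(22 + d) = (d + 1/(3*d))/(22 + d))
(-687 - 3981)/(h(-27) + X(-45)) = (-687 - 3981)/((1/3 + (-27)**2)/((-27)*(22 - 27)) + 53) = -4668/(-1/27*(1/3 + 729)/(-5) + 53) = -4668/(-1/27*(-1/5)*2188/3 + 53) = -4668/(2188/405 + 53) = -4668/23653/405 = -4668*405/23653 = -1890540/23653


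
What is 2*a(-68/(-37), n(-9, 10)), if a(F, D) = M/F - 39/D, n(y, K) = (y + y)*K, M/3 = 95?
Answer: 79198/255 ≈ 310.58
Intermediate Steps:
M = 285 (M = 3*95 = 285)
n(y, K) = 2*K*y (n(y, K) = (2*y)*K = 2*K*y)
a(F, D) = -39/D + 285/F (a(F, D) = 285/F - 39/D = -39/D + 285/F)
2*a(-68/(-37), n(-9, 10)) = 2*(-39/(2*10*(-9)) + 285/((-68/(-37)))) = 2*(-39/(-180) + 285/((-68*(-1/37)))) = 2*(-39*(-1/180) + 285/(68/37)) = 2*(13/60 + 285*(37/68)) = 2*(13/60 + 10545/68) = 2*(39599/255) = 79198/255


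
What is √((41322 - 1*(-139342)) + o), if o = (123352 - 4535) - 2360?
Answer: √297121 ≈ 545.09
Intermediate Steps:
o = 116457 (o = 118817 - 2360 = 116457)
√((41322 - 1*(-139342)) + o) = √((41322 - 1*(-139342)) + 116457) = √((41322 + 139342) + 116457) = √(180664 + 116457) = √297121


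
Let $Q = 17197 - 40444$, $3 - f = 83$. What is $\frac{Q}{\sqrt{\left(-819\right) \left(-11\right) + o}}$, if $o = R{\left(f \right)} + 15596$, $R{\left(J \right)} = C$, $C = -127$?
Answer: $- \frac{23247 \sqrt{24478}}{24478} \approx -148.59$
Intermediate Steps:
$f = -80$ ($f = 3 - 83 = -80$)
$Q = -23247$ ($Q = 17197 - 40444 = -23247$)
$R{\left(J \right)} = -127$
$o = 15469$ ($o = -127 + 15596 = 15469$)
$\frac{Q}{\sqrt{\left(-819\right) \left(-11\right) + o}} = - \frac{23247}{\sqrt{\left(-819\right) \left(-11\right) + 15469}} = - \frac{23247}{\sqrt{9009 + 15469}} = - \frac{23247}{\sqrt{24478}} = - 23247 \frac{\sqrt{24478}}{24478} = - \frac{23247 \sqrt{24478}}{24478}$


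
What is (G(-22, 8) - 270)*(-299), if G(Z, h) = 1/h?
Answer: 645541/8 ≈ 80693.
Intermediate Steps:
(G(-22, 8) - 270)*(-299) = (1/8 - 270)*(-299) = (⅛ - 270)*(-299) = -2159/8*(-299) = 645541/8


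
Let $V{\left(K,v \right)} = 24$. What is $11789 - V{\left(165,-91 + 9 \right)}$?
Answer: $11765$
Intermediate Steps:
$11789 - V{\left(165,-91 + 9 \right)} = 11789 - 24 = 11765$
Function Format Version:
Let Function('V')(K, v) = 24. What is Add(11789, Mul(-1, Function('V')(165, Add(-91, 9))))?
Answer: 11765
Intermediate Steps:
Add(11789, Mul(-1, Function('V')(165, Add(-91, 9)))) = Add(11789, Mul(-1, 24)) = Add(11789, -24) = 11765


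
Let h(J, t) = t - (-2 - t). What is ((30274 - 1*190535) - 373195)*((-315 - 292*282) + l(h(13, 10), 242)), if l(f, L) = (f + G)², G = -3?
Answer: 43902361888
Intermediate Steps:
h(J, t) = 2 + 2*t (h(J, t) = t + (2 + t) = 2 + 2*t)
l(f, L) = (-3 + f)² (l(f, L) = (f - 3)² = (-3 + f)²)
((30274 - 1*190535) - 373195)*((-315 - 292*282) + l(h(13, 10), 242)) = ((30274 - 1*190535) - 373195)*((-315 - 292*282) + (-3 + (2 + 2*10))²) = ((30274 - 190535) - 373195)*((-315 - 82344) + (-3 + (2 + 20))²) = (-160261 - 373195)*(-82659 + (-3 + 22)²) = -533456*(-82659 + 19²) = -533456*(-82659 + 361) = -533456*(-82298) = 43902361888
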